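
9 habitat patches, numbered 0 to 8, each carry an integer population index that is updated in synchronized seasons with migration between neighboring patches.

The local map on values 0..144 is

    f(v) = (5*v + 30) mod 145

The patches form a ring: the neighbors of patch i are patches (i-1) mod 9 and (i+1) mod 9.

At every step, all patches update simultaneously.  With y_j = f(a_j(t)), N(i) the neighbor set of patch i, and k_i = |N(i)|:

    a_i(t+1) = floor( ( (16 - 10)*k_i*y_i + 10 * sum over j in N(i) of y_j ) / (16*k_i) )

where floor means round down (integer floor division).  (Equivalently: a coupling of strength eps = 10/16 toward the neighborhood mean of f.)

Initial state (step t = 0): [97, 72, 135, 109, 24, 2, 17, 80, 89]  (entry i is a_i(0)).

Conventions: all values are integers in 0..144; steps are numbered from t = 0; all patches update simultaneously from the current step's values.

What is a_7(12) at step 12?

Simulating step by step:
t=0: [97, 72, 135, 109, 24, 2, 17, 80, 89]
t=1: [73, 101, 121, 93, 58, 52, 99, 100, 83]
t=2: [73, 87, 70, 49, 30, 37, 63, 66, 66]
t=3: [70, 72, 83, 87, 75, 54, 64, 65, 80]
t=4: [108, 68, 44, 50, 55, 58, 45, 86, 100]
t=5: [105, 105, 106, 88, 57, 50, 58, 73, 85]
t=6: [88, 121, 95, 60, 62, 67, 86, 55, 77]
t=7: [69, 53, 55, 52, 54, 51, 37, 52, 62]
t=8: [49, 33, 7, 7, 47, 77, 70, 37, 45]
t=9: [98, 79, 60, 82, 104, 112, 94, 88, 103]
t=10: [108, 89, 58, 50, 47, 60, 38, 67, 78]
t=11: [103, 66, 65, 97, 99, 75, 64, 92, 114]
t=12: [69, 80, 71, 78, 94, 90, 75, 45, 59]

Answer: a_7(12) = 45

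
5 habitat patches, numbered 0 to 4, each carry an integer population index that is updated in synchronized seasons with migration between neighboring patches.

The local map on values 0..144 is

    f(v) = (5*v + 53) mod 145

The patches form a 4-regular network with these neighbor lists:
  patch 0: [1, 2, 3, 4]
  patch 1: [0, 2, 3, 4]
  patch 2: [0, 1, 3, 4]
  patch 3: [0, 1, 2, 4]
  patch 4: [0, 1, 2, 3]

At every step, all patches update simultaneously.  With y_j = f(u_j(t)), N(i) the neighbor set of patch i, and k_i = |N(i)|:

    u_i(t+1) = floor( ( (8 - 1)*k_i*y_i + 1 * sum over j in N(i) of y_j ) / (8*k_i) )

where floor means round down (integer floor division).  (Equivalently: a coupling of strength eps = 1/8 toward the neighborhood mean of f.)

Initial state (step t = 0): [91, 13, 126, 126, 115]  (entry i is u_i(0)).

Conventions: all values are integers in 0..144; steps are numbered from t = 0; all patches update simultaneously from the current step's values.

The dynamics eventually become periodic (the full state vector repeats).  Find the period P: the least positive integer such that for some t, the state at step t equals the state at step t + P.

Answer: 14
Key observation: The state at step 40, [8, 8, 8, 8, 8], reappears at step 54 — and no state repeats earlier — so the cycle the system enters has period 14.

Derivation:
t=0: [91, 13, 126, 126, 115]
t=1: [75, 113, 100, 100, 54]
t=2: [130, 45, 113, 113, 41]
t=3: [117, 126, 45, 45, 109]
t=4: [62, 100, 126, 126, 29]
t=5: [75, 113, 100, 100, 58]
t=6: [130, 46, 114, 114, 59]
t=7: [116, 129, 48, 48, 61]
t=8: [52, 107, 10, 10, 65]
t=9: [29, 16, 97, 97, 84]
t=10: [58, 125, 100, 100, 45]
t=11: [60, 98, 115, 115, 128]
t=12: [65, 103, 52, 52, 107]
t=13: [82, 120, 28, 28, 15]
t=14: [33, 71, 50, 50, 118]
t=15: [70, 108, 19, 19, 61]
t=16: [101, 17, 8, 8, 63]
t=17: [120, 132, 94, 94, 82]
t=18: [74, 125, 87, 87, 36]
t=19: [125, 95, 58, 58, 87]
t=20: [93, 89, 55, 55, 55]
t=21: [78, 61, 40, 40, 40]
t=22: [19, 69, 103, 103, 103]
t=23: [18, 107, 128, 128, 128]
t=24: [135, 22, 110, 110, 110]
t=25: [5, 18, 22, 22, 22]
t=26: [74, 129, 23, 23, 23]
t=27: [122, 109, 29, 29, 29]
t=28: [78, 23, 52, 52, 52]
t=29: [9, 22, 22, 22, 22]
t=30: [88, 20, 20, 20, 20]
t=31: [51, 9, 9, 9, 9]
t=32: [28, 95, 95, 95, 95]
t=33: [53, 91, 91, 91, 91]
t=34: [33, 71, 71, 71, 71]
t=35: [78, 116, 116, 116, 116]
t=36: [13, 51, 51, 51, 51]
t=37: [105, 21, 21, 21, 21]
t=38: [126, 17, 17, 17, 17]
t=39: [107, 136, 136, 136, 136]
t=40: [8, 8, 8, 8, 8]
t=41: [93, 93, 93, 93, 93]
t=42: [83, 83, 83, 83, 83]
t=43: [33, 33, 33, 33, 33]
t=44: [73, 73, 73, 73, 73]
t=45: [128, 128, 128, 128, 128]
t=46: [113, 113, 113, 113, 113]
t=47: [38, 38, 38, 38, 38]
t=48: [98, 98, 98, 98, 98]
t=49: [108, 108, 108, 108, 108]
t=50: [13, 13, 13, 13, 13]
t=51: [118, 118, 118, 118, 118]
t=52: [63, 63, 63, 63, 63]
t=53: [78, 78, 78, 78, 78]
t=54: [8, 8, 8, 8, 8]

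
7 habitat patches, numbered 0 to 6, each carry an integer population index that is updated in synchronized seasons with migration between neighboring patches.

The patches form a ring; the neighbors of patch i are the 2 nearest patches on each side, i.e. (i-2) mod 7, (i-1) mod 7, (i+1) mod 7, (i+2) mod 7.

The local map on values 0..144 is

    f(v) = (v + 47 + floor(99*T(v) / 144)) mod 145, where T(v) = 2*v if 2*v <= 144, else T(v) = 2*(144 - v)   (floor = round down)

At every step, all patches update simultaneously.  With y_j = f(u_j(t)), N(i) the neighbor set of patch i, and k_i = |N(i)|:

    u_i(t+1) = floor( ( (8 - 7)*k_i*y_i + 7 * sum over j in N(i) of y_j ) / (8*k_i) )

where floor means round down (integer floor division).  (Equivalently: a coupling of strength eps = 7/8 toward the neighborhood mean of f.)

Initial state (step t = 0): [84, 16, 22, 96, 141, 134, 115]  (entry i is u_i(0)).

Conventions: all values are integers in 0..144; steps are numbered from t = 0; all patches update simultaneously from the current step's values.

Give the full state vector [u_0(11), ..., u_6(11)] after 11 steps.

Answer: [64, 64, 64, 64, 64, 64, 64]

Derivation:
t=0: [84, 16, 22, 96, 141, 134, 115]
t=1: [71, 73, 70, 69, 64, 57, 61]
t=2: [57, 63, 65, 58, 54, 56, 56]
t=3: [43, 42, 41, 42, 39, 35, 37]
t=4: [89, 62, 49, 90, 106, 77, 76]
t=5: [53, 54, 54, 51, 56, 66, 62]
t=6: [39, 31, 28, 36, 39, 36, 38]
t=7: [127, 128, 130, 126, 129, 136, 133]
t=8: [50, 51, 51, 50, 50, 50, 50]
t=9: [21, 21, 21, 21, 20, 20, 20]
t=10: [95, 95, 95, 95, 94, 94, 94]
t=11: [64, 64, 64, 64, 64, 64, 64]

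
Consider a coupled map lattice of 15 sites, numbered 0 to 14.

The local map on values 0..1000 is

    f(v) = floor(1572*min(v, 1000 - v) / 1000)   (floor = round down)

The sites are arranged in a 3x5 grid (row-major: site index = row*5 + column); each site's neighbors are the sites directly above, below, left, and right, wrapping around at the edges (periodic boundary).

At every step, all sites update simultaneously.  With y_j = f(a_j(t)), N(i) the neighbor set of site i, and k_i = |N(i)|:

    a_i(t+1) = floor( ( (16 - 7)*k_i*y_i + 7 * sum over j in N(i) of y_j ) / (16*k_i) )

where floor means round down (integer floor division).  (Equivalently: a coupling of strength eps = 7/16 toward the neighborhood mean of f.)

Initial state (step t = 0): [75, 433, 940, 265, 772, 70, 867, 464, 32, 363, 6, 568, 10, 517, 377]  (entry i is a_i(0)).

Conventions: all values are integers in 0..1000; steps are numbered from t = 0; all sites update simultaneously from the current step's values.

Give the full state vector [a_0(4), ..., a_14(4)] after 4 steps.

Simulating step by step:
t=0: [75, 433, 940, 265, 772, 70, 867, 464, 32, 363, 6, 568, 10, 517, 377]
t=1: [192, 502, 254, 371, 386, 160, 357, 450, 298, 442, 168, 481, 255, 544, 518]
t=2: [377, 660, 494, 567, 596, 340, 588, 597, 558, 618, 374, 644, 506, 644, 675]
t=3: [583, 581, 723, 673, 617, 565, 611, 672, 660, 597, 570, 592, 712, 605, 547]
t=4: [654, 626, 478, 528, 613, 665, 616, 511, 549, 632, 674, 622, 496, 590, 677]

Answer: [654, 626, 478, 528, 613, 665, 616, 511, 549, 632, 674, 622, 496, 590, 677]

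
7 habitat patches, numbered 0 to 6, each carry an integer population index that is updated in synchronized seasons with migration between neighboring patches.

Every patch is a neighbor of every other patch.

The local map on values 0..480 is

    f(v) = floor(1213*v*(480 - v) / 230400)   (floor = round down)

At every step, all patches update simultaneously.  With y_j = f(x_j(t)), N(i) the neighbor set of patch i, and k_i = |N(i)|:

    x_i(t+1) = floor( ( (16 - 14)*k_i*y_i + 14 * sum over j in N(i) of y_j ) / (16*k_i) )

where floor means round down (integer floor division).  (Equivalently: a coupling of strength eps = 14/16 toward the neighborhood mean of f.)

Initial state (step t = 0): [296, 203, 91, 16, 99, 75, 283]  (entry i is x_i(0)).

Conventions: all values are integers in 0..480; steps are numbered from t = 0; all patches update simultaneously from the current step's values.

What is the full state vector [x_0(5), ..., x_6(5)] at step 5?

Simulating step by step:
t=0: [296, 203, 91, 16, 99, 75, 283]
t=1: [206, 206, 208, 211, 208, 209, 206]
t=2: [297, 297, 297, 297, 297, 297, 297]
t=3: [286, 286, 286, 286, 286, 286, 286]
t=4: [292, 292, 292, 292, 292, 292, 292]
t=5: [289, 289, 289, 289, 289, 289, 289]

Answer: [289, 289, 289, 289, 289, 289, 289]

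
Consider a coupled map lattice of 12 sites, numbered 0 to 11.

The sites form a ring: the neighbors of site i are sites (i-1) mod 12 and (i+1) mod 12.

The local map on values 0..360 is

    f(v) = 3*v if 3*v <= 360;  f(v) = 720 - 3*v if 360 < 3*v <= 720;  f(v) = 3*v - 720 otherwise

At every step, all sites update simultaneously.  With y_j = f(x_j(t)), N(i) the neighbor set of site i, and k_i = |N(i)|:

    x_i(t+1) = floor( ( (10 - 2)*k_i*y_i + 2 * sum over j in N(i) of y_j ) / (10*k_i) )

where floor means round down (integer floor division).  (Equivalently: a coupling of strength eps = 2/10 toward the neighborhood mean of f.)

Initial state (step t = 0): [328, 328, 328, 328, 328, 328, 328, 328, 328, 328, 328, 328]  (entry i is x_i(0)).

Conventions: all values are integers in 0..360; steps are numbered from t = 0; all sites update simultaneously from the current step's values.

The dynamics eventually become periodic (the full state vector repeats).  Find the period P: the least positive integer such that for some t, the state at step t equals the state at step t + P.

Answer: 2
Key observation: The state at step 2, [72, 72, 72, 72, 72, 72, 72, 72, 72, 72, 72, 72], reappears at step 4 — and no state repeats earlier — so the cycle the system enters has period 2.

Derivation:
t=0: [328, 328, 328, 328, 328, 328, 328, 328, 328, 328, 328, 328]
t=1: [264, 264, 264, 264, 264, 264, 264, 264, 264, 264, 264, 264]
t=2: [72, 72, 72, 72, 72, 72, 72, 72, 72, 72, 72, 72]
t=3: [216, 216, 216, 216, 216, 216, 216, 216, 216, 216, 216, 216]
t=4: [72, 72, 72, 72, 72, 72, 72, 72, 72, 72, 72, 72]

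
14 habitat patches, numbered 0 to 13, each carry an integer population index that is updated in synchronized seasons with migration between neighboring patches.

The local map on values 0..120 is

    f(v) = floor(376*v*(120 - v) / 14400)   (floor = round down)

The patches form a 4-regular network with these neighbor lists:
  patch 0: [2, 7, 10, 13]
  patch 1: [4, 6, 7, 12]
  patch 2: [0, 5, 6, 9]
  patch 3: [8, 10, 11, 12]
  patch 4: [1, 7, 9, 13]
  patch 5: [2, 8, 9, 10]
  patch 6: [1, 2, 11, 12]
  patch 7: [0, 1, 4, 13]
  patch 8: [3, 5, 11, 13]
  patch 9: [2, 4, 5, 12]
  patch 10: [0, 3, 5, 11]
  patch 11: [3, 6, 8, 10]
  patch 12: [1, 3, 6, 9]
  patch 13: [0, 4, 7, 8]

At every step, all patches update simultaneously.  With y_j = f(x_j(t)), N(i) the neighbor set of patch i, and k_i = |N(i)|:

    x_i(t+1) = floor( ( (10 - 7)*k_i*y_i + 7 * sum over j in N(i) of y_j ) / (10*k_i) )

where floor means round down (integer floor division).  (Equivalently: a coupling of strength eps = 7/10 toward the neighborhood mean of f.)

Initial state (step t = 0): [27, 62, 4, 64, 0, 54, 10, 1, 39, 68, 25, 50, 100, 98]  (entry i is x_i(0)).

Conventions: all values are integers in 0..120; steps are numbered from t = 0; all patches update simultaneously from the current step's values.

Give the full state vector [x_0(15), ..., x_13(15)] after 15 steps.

Simulating step by step:
t=0: [27, 62, 4, 64, 0, 54, 10, 1, 39, 68, 25, 50, 100, 98]
t=1: [42, 42, 52, 78, 42, 71, 51, 38, 82, 55, 78, 73, 69, 43]
t=2: [85, 86, 90, 86, 85, 88, 89, 83, 85, 90, 86, 86, 89, 83]
t=3: [76, 75, 72, 75, 76, 73, 73, 78, 76, 72, 75, 75, 73, 78]
t=4: [87, 87, 89, 88, 87, 88, 88, 86, 87, 89, 88, 88, 88, 86]
t=5: [74, 74, 72, 73, 74, 72, 73, 74, 73, 72, 73, 73, 73, 74]
t=6: [88, 88, 89, 89, 88, 89, 89, 88, 89, 89, 89, 89, 89, 88]
t=7: [72, 72, 72, 72, 72, 72, 72, 73, 72, 72, 72, 72, 72, 72]
t=8: [89, 89, 90, 90, 89, 90, 90, 89, 90, 90, 90, 90, 90, 89]
t=9: [71, 71, 70, 70, 71, 70, 70, 72, 70, 70, 70, 70, 70, 71]
t=10: [90, 90, 90, 91, 90, 91, 90, 90, 90, 90, 90, 91, 90, 90]
t=11: [70, 70, 69, 69, 70, 69, 69, 70, 68, 69, 68, 69, 69, 70]
t=12: [91, 91, 91, 91, 91, 91, 91, 91, 91, 91, 91, 91, 91, 91]
t=13: [68, 68, 68, 68, 68, 68, 68, 68, 68, 68, 68, 68, 68, 68]
t=14: [92, 92, 92, 92, 92, 92, 92, 92, 92, 92, 92, 92, 92, 92]
t=15: [67, 67, 67, 67, 67, 67, 67, 67, 67, 67, 67, 67, 67, 67]

Answer: [67, 67, 67, 67, 67, 67, 67, 67, 67, 67, 67, 67, 67, 67]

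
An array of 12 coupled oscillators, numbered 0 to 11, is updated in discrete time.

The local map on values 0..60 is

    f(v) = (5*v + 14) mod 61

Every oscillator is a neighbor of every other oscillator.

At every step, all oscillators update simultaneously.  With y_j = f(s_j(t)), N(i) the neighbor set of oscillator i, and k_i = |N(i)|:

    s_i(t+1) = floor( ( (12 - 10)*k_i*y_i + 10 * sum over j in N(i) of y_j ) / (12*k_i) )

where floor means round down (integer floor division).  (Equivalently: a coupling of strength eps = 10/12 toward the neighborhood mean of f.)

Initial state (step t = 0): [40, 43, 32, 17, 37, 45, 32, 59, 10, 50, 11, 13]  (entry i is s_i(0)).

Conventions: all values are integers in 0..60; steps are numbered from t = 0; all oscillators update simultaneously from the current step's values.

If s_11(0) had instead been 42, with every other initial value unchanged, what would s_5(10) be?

Simulating step by step:
t=0: [40, 43, 32, 17, 37, 45, 32, 59, 10, 50, 11, 42]
t=1: [30, 31, 32, 31, 29, 32, 32, 28, 28, 29, 28, 31]
t=2: [42, 42, 43, 42, 41, 43, 43, 41, 41, 41, 41, 42]
t=3: [40, 40, 40, 40, 39, 40, 40, 39, 39, 39, 39, 40]
t=4: [29, 29, 29, 29, 28, 29, 29, 28, 28, 28, 28, 29]
t=5: [35, 35, 35, 35, 34, 35, 35, 34, 34, 34, 34, 35]
t=6: [4, 4, 4, 4, 3, 4, 4, 3, 3, 3, 3, 4]
t=7: [32, 32, 32, 32, 31, 32, 32, 31, 31, 31, 31, 32]
t=8: [50, 50, 50, 50, 49, 50, 50, 49, 49, 49, 49, 50]
t=9: [18, 18, 18, 18, 17, 18, 18, 17, 17, 17, 17, 18]
t=10: [41, 41, 41, 41, 40, 41, 41, 40, 40, 40, 40, 41]

Answer: s_5(10) = 41
Key observation: This trace re-runs the system from the modified initial state.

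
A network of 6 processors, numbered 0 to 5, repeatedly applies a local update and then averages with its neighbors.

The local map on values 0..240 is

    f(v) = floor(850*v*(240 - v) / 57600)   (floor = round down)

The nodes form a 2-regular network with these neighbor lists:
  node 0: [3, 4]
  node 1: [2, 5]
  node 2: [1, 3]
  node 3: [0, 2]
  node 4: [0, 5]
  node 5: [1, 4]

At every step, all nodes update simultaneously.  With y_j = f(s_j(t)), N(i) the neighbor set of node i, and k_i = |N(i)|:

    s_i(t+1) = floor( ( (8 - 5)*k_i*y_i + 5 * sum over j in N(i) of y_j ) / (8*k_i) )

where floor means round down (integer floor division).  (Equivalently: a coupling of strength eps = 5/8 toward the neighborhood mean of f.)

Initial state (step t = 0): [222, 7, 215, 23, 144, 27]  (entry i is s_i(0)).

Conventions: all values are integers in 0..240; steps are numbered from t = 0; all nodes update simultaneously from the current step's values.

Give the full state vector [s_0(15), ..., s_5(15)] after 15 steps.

Answer: [90, 90, 90, 90, 90, 90]

Derivation:
t=0: [222, 7, 215, 23, 144, 27]
t=1: [108, 59, 59, 70, 120, 102]
t=2: [199, 172, 162, 180, 209, 192]
t=3: [124, 165, 173, 155, 115, 134]
t=4: [206, 187, 181, 192, 211, 201]
t=5: [109, 139, 147, 132, 101, 116]
t=6: [209, 206, 205, 207, 209, 208]
t=7: [96, 102, 102, 100, 95, 98]
t=8: [204, 206, 206, 205, 203, 205]
t=9: [107, 103, 103, 105, 107, 105]
t=10: [209, 208, 208, 209, 209, 209]
t=11: [95, 97, 97, 95, 95, 95]
t=12: [203, 203, 203, 203, 203, 203]
t=13: [110, 110, 110, 110, 110, 110]
t=14: [211, 211, 211, 211, 211, 211]
t=15: [90, 90, 90, 90, 90, 90]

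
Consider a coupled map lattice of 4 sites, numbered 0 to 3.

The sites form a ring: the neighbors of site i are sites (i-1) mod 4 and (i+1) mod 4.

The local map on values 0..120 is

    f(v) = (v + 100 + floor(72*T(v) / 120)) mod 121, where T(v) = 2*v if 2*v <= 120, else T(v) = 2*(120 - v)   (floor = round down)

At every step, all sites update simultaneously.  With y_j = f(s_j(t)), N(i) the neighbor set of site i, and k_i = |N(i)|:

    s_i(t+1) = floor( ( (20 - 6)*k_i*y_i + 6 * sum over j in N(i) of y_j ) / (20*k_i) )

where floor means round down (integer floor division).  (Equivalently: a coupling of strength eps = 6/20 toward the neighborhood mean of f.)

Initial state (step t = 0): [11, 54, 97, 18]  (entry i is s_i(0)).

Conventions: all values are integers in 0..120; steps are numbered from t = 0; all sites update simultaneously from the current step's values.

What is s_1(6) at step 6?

Simulating step by step:
t=0: [11, 54, 97, 18]
t=1: [19, 83, 89, 28]
t=2: [35, 92, 95, 46]
t=3: [66, 96, 100, 80]
t=4: [107, 103, 103, 106]
t=5: [101, 101, 101, 101]
t=6: [102, 102, 102, 102]

Answer: s_1(6) = 102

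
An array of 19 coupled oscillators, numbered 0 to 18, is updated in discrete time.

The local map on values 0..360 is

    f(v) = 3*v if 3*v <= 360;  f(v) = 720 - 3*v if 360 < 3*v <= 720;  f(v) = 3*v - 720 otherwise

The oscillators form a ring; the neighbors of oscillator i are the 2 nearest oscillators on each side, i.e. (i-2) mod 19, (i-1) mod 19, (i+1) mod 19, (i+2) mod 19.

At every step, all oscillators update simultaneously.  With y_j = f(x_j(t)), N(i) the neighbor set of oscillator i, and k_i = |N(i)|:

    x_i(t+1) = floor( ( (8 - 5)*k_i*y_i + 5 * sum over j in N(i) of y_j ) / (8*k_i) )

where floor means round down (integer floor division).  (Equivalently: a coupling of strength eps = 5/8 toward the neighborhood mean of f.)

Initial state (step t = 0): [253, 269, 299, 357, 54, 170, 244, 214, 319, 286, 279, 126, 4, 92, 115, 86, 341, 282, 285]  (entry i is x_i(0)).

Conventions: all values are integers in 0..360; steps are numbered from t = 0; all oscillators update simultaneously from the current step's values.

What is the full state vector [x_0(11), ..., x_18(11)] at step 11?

Answer: [207, 255, 279, 277, 276, 244, 244, 235, 225, 190, 149, 99, 75, 67, 116, 156, 209, 191, 206]

Derivation:
t=0: [253, 269, 299, 357, 54, 170, 244, 214, 319, 286, 279, 126, 4, 92, 115, 86, 341, 282, 285]
t=1: [96, 142, 166, 231, 177, 172, 111, 122, 142, 172, 157, 213, 173, 253, 262, 260, 248, 162, 137]
t=2: [273, 242, 207, 152, 193, 217, 287, 294, 288, 229, 215, 138, 143, 78, 75, 79, 113, 194, 247]
t=3: [78, 77, 116, 148, 142, 136, 133, 121, 118, 119, 149, 213, 240, 253, 256, 235, 224, 160, 98]
t=4: [261, 266, 292, 288, 306, 312, 326, 343, 337, 300, 226, 134, 68, 37, 33, 64, 111, 182, 227]
t=5: [93, 92, 133, 155, 195, 223, 255, 263, 232, 217, 170, 203, 165, 168, 168, 184, 203, 163, 115]
t=6: [287, 291, 268, 217, 155, 97, 60, 55, 70, 90, 145, 154, 202, 193, 193, 183, 191, 227, 269]
t=7: [109, 116, 128, 148, 193, 213, 211, 210, 219, 244, 240, 223, 171, 159, 142, 137, 123, 99, 107]
t=8: [326, 327, 296, 245, 174, 123, 91, 71, 53, 36, 52, 91, 169, 225, 283, 301, 322, 315, 327]
t=9: [239, 207, 177, 158, 200, 240, 246, 219, 176, 165, 176, 183, 174, 141, 155, 169, 216, 232, 252]
t=10: [55, 111, 144, 156, 115, 69, 65, 91, 149, 180, 194, 206, 217, 242, 217, 181, 109, 59, 44]
t=11: [207, 255, 279, 277, 276, 244, 244, 235, 225, 190, 149, 99, 75, 67, 116, 156, 209, 191, 206]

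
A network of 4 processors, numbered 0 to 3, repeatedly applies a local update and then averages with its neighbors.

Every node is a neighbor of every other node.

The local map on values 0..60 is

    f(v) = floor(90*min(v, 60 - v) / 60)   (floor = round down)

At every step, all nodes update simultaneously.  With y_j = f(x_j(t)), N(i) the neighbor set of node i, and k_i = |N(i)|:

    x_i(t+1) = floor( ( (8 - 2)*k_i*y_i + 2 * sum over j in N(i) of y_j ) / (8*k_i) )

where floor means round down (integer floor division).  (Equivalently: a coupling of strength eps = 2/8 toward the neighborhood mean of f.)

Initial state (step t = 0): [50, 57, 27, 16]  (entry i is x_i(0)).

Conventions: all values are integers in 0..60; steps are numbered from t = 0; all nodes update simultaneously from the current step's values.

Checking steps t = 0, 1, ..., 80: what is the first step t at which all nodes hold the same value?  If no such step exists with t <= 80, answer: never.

Simulating step by step:
t=0: [50, 57, 27, 16]  (not all equal)
t=1: [16, 9, 33, 22]  (not all equal)
t=2: [25, 17, 35, 31]  (not all equal)
t=3: [36, 28, 36, 40]  (not all equal)
t=4: [36, 40, 36, 32]  (not all equal)
t=5: [36, 32, 36, 40]  (not all equal)
t=6: [36, 40, 36, 32]  (not all equal)

Answer: never
Key observation: The state at step 4 reappears at step 6 — the system is in a cycle of period 2 from step 4 on.  No step 0..6 is synchronized, and the cycle repeats forever, so no step up to 80 (or ever) has all nodes equal.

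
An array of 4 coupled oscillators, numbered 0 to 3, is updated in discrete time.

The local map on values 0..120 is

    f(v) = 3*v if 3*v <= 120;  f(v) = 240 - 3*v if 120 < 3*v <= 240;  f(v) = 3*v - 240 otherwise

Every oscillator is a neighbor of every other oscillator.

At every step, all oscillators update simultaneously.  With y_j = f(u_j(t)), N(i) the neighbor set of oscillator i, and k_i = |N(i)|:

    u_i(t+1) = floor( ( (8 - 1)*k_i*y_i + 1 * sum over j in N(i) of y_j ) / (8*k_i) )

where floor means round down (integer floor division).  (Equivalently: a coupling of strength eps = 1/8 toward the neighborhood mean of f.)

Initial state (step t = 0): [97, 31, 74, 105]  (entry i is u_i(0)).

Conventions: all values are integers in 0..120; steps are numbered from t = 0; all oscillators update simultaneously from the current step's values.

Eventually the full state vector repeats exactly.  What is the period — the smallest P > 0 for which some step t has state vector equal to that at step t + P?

Answer: 5
Key observation: The state at step 17, [63, 63, 63, 76], reappears at step 22 — and no state repeats earlier — so the cycle the system enters has period 5.

Derivation:
t=0: [97, 31, 74, 105]
t=1: [52, 87, 24, 72]
t=2: [78, 25, 68, 28]
t=3: [13, 70, 38, 78]
t=4: [40, 32, 102, 12]
t=5: [113, 93, 68, 43]
t=6: [94, 44, 41, 104]
t=7: [49, 104, 111, 74]
t=8: [89, 71, 89, 26]
t=9: [29, 29, 29, 71]
t=10: [84, 84, 84, 34]
t=11: [15, 15, 15, 90]
t=12: [44, 44, 44, 31]
t=13: [107, 107, 107, 94]
t=14: [79, 79, 79, 46]
t=15: [7, 7, 7, 89]
t=16: [21, 21, 21, 26]
t=17: [63, 63, 63, 76]
t=18: [49, 49, 49, 16]
t=19: [91, 91, 91, 53]
t=20: [35, 35, 35, 75]
t=21: [101, 101, 101, 26]
t=22: [63, 63, 63, 76]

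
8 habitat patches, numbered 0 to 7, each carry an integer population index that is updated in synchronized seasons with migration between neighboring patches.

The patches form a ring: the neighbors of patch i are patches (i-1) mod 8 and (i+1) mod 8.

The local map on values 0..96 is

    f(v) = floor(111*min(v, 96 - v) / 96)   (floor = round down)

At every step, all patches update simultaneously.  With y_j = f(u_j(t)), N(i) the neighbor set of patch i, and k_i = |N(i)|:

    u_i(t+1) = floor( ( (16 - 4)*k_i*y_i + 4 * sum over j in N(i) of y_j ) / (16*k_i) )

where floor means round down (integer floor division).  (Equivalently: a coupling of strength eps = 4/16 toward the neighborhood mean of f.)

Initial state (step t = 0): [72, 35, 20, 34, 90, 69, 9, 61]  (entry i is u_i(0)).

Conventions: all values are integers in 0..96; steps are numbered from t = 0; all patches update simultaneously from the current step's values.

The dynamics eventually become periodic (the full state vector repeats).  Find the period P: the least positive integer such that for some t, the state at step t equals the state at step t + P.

Simulating step by step:
t=0: [72, 35, 20, 34, 90, 69, 9, 61]
t=1: [30, 36, 27, 32, 13, 25, 16, 34]
t=2: [35, 38, 33, 33, 19, 25, 21, 35]
t=3: [40, 42, 38, 35, 24, 26, 26, 38]
t=4: [45, 47, 43, 38, 29, 29, 31, 41]
t=5: [51, 53, 48, 42, 34, 33, 36, 46]
t=6: [51, 50, 53, 47, 40, 38, 42, 51]
t=7: [52, 52, 50, 52, 46, 44, 47, 51]
t=8: [50, 50, 52, 50, 52, 50, 53, 52]
t=9: [52, 52, 50, 52, 50, 52, 49, 50]
t=10: [50, 50, 52, 50, 52, 50, 53, 52]

Answer: 2
Key observation: The state at step 8, [50, 50, 52, 50, 52, 50, 53, 52], reappears at step 10 — and no state repeats earlier — so the cycle the system enters has period 2.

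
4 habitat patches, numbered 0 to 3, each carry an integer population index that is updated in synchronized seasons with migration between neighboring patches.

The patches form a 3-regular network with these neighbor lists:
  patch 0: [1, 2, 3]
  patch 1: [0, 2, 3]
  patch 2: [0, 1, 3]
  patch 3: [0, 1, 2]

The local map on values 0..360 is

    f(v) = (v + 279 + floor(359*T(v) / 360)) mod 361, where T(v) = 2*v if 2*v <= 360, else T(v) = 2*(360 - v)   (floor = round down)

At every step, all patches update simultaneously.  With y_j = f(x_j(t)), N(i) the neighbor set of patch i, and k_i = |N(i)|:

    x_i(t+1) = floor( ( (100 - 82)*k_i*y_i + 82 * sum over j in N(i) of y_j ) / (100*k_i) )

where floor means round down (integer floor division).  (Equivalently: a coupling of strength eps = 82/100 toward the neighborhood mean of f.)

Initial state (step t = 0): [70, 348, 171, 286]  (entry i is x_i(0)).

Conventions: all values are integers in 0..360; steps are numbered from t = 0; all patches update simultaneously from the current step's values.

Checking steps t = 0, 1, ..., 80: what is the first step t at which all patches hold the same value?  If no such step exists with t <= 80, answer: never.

Simulating step by step:
t=0: [70, 348, 171, 286]  (not all equal)
t=1: [216, 201, 222, 195]  (not all equal)
t=2: [68, 66, 68, 66]  (not all equal)
t=3: [117, 118, 117, 118]  (not all equal)
t=4: [269, 269, 269, 269]  (all equal)

Answer: 4
Key observation: Synchronization is absorbing here: once all patches are equal they stay equal, and step 4 is the first all-equal step.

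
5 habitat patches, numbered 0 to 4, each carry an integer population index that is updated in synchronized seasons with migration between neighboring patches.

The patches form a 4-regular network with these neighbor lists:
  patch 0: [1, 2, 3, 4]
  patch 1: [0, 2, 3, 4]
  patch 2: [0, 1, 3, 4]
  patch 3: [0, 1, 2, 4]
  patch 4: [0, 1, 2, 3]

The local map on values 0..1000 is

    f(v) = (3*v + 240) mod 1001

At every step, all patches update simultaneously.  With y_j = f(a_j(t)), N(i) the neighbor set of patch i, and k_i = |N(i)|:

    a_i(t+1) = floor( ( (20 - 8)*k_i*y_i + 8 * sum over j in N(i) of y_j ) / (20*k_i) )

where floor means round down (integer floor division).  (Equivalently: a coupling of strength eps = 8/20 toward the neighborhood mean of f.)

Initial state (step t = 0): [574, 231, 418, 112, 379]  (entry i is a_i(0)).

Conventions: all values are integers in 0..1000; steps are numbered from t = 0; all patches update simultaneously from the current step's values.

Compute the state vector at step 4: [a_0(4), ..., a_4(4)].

Simulating step by step:
t=0: [574, 231, 418, 112, 379]
t=1: [814, 800, 580, 621, 521]
t=2: [660, 639, 809, 370, 721]
t=3: [287, 256, 511, 353, 379]
t=4: [205, 158, 541, 304, 343]

Answer: [205, 158, 541, 304, 343]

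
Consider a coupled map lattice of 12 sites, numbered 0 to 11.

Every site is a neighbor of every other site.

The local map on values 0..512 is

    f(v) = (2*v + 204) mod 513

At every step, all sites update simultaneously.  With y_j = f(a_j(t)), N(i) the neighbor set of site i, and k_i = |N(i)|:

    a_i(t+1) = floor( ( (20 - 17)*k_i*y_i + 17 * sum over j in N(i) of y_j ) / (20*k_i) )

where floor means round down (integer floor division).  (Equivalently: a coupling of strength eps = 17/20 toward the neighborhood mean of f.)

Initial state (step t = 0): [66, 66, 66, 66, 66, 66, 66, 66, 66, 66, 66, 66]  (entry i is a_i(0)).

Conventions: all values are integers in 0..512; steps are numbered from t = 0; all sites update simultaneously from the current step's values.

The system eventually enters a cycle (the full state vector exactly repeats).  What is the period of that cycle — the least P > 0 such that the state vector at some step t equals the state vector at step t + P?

Answer: 18
Key observation: The state at step 0, [66, 66, 66, 66, 66, 66, 66, 66, 66, 66, 66, 66], reappears at step 18 — and no state repeats earlier — so the cycle the system enters has period 18.

Derivation:
t=0: [66, 66, 66, 66, 66, 66, 66, 66, 66, 66, 66, 66]
t=1: [336, 336, 336, 336, 336, 336, 336, 336, 336, 336, 336, 336]
t=2: [363, 363, 363, 363, 363, 363, 363, 363, 363, 363, 363, 363]
t=3: [417, 417, 417, 417, 417, 417, 417, 417, 417, 417, 417, 417]
t=4: [12, 12, 12, 12, 12, 12, 12, 12, 12, 12, 12, 12]
t=5: [228, 228, 228, 228, 228, 228, 228, 228, 228, 228, 228, 228]
t=6: [147, 147, 147, 147, 147, 147, 147, 147, 147, 147, 147, 147]
t=7: [498, 498, 498, 498, 498, 498, 498, 498, 498, 498, 498, 498]
t=8: [174, 174, 174, 174, 174, 174, 174, 174, 174, 174, 174, 174]
t=9: [39, 39, 39, 39, 39, 39, 39, 39, 39, 39, 39, 39]
t=10: [282, 282, 282, 282, 282, 282, 282, 282, 282, 282, 282, 282]
t=11: [255, 255, 255, 255, 255, 255, 255, 255, 255, 255, 255, 255]
t=12: [201, 201, 201, 201, 201, 201, 201, 201, 201, 201, 201, 201]
t=13: [93, 93, 93, 93, 93, 93, 93, 93, 93, 93, 93, 93]
t=14: [390, 390, 390, 390, 390, 390, 390, 390, 390, 390, 390, 390]
t=15: [471, 471, 471, 471, 471, 471, 471, 471, 471, 471, 471, 471]
t=16: [120, 120, 120, 120, 120, 120, 120, 120, 120, 120, 120, 120]
t=17: [444, 444, 444, 444, 444, 444, 444, 444, 444, 444, 444, 444]
t=18: [66, 66, 66, 66, 66, 66, 66, 66, 66, 66, 66, 66]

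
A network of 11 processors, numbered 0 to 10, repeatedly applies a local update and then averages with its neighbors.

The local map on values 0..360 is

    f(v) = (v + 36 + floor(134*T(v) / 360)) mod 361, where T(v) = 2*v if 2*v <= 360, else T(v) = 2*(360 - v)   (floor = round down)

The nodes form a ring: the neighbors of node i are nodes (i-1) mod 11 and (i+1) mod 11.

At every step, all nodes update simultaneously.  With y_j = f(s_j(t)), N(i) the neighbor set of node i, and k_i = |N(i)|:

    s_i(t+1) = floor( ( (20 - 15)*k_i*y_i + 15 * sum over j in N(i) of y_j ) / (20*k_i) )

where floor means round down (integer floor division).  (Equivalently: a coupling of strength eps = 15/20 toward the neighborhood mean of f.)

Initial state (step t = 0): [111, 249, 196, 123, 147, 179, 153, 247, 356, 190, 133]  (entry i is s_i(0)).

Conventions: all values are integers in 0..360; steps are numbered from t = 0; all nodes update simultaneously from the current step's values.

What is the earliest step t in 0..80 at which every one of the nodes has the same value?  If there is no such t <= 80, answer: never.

Answer: never
Key observation: The state at step 16 reappears at step 20 — the system is in a cycle of period 4 from step 16 on.  No step 0..20 is synchronized, and the cycle repeats forever, so no step up to 80 (or ever) has all nodes equal.

Derivation:
t=0: [111, 249, 196, 123, 147, 179, 153, 247, 356, 190, 133]  (not all equal)
t=1: [160, 220, 184, 304, 297, 309, 208, 127, 142, 200, 284]  (not all equal)
t=2: [219, 339, 230, 143, 19, 145, 193, 304, 300, 200, 255]  (not all equal)
t=3: [103, 142, 118, 97, 232, 230, 203, 144, 145, 98, 269]  (not all equal)
t=4: [164, 241, 243, 142, 77, 134, 196, 312, 256, 163, 160]  (not all equal)
t=5: [200, 123, 108, 136, 249, 263, 197, 141, 130, 201, 319]  (not all equal)
t=6: [191, 279, 252, 154, 107, 137, 197, 301, 304, 196, 272]  (not all equal)
t=7: [97, 138, 121, 161, 272, 284, 198, 145, 144, 100, 267]  (not all equal)
t=8: [158, 238, 283, 176, 127, 141, 202, 312, 258, 164, 158]  (not all equal)
t=9: [195, 123, 133, 187, 298, 299, 202, 141, 131, 200, 315]  (not all equal)
t=10: [190, 295, 292, 195, 143, 145, 201, 302, 304, 196, 271]  (not all equal)
t=11: [99, 142, 143, 201, 311, 312, 204, 145, 145, 100, 267]  (not all equal)
t=12: [162, 255, 310, 203, 146, 147, 205, 313, 258, 164, 159]  (not all equal)
t=13: [199, 129, 141, 205, 315, 315, 206, 142, 131, 200, 318]  (not all equal)
t=14: [195, 303, 301, 203, 147, 147, 203, 303, 305, 196, 271]  (not all equal)
t=15: [100, 144, 145, 205, 315, 315, 205, 145, 145, 100, 268]  (not all equal)
t=16: [164, 258, 313, 205, 147, 147, 205, 313, 258, 164, 160]  (not all equal)
t=17: [201, 131, 142, 206, 316, 316, 206, 142, 131, 201, 320]  (not all equal)
t=18: [196, 305, 303, 203, 147, 147, 203, 303, 305, 196, 272]  (not all equal)
t=19: [100, 145, 145, 205, 315, 315, 205, 145, 145, 100, 268]  (not all equal)
t=20: [164, 258, 313, 205, 147, 147, 205, 313, 258, 164, 160]  (not all equal)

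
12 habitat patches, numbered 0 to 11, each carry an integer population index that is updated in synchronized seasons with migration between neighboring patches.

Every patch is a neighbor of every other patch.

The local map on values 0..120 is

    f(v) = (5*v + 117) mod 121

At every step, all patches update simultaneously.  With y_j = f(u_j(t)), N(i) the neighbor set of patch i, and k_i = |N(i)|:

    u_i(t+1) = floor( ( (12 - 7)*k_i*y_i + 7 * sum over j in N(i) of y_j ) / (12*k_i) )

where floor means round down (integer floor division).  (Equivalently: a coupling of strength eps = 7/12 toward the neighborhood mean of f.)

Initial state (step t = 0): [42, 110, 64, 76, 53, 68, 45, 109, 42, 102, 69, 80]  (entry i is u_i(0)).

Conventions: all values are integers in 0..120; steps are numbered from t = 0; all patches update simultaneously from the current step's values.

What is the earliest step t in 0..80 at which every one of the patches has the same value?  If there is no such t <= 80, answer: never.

Simulating step by step:
t=0: [42, 110, 64, 76, 53, 68, 45, 109, 42, 102, 69, 80]  (not all equal)
t=1: [70, 61, 66, 44, 46, 73, 75, 60, 70, 47, 75, 51]  (not all equal)
t=2: [83, 67, 76, 80, 83, 88, 48, 65, 83, 85, 48, 48]  (not all equal)
t=3: [61, 76, 48, 56, 61, 70, 86, 72, 61, 65, 86, 86]  (not all equal)
t=4: [65, 48, 85, 56, 65, 81, 66, 85, 65, 72, 66, 66]  (not all equal)
t=5: [76, 89, 69, 60, 76, 61, 78, 69, 76, 89, 78, 78]  (not all equal)
t=6: [35, 58, 66, 50, 35, 51, 38, 66, 35, 58, 38, 38]  (not all equal)
t=7: [50, 48, 63, 34, 50, 35, 56, 63, 50, 48, 56, 56]  (not all equal)
t=8: [32, 72, 55, 46, 32, 48, 42, 55, 32, 72, 42, 42]  (not all equal)
t=9: [58, 87, 56, 84, 58, 87, 76, 56, 58, 87, 76, 76]  (not all equal)
t=10: [42, 51, 38, 45, 42, 51, 31, 38, 42, 51, 31, 31]  (not all equal)
t=11: [62, 35, 55, 68, 62, 35, 42, 55, 62, 35, 42, 42]  (not all equal)
t=12: [62, 57, 50, 73, 62, 57, 70, 50, 62, 57, 70, 70]  (not all equal)
t=13: [62, 53, 41, 82, 62, 53, 77, 41, 62, 53, 77, 77]  (not all equal)
t=14: [50, 33, 55, 42, 50, 33, 33, 55, 50, 33, 33, 33]  (not all equal)
t=15: [22, 35, 31, 51, 22, 35, 35, 31, 22, 35, 35, 35]  (not all equal)
t=16: [74, 54, 47, 39, 74, 54, 54, 47, 74, 54, 54, 54]  (not all equal)
t=17: [24, 32, 63, 48, 24, 32, 32, 63, 24, 32, 32, 32]  (not all equal)
t=18: [85, 55, 68, 84, 85, 55, 55, 68, 85, 55, 55, 55]  (not all equal)
t=19: [52, 41, 65, 50, 52, 41, 41, 65, 52, 41, 41, 41]  (not all equal)
t=20: [41, 65, 65, 37, 41, 65, 65, 65, 41, 65, 65, 65]  (not all equal)
t=21: [78, 78, 78, 71, 78, 78, 78, 78, 78, 78, 78, 78]  (not all equal)
t=22: [27, 27, 27, 58, 27, 27, 27, 27, 27, 27, 27, 27]  (not all equal)
t=23: [11, 11, 11, 24, 11, 11, 11, 11, 11, 11, 11, 11]  (not all equal)
t=24: [54, 54, 54, 78, 54, 54, 54, 54, 54, 54, 54, 54]  (not all equal)
t=25: [23, 23, 23, 23, 23, 23, 23, 23, 23, 23, 23, 23]  (all equal)

Answer: 25
Key observation: Synchronization is absorbing here: once all patches are equal they stay equal, and step 25 is the first all-equal step.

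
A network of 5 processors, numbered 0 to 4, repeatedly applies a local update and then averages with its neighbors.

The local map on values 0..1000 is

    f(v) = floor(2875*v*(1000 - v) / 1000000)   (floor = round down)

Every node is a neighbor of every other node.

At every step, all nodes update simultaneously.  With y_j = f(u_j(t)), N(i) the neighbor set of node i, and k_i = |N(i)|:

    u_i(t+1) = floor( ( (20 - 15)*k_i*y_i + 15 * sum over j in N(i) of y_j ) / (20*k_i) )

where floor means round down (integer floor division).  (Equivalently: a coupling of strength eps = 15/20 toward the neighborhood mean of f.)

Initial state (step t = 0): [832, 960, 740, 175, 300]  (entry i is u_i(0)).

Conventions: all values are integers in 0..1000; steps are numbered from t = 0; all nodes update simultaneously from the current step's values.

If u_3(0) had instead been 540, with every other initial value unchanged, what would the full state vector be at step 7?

Answer: [619, 619, 619, 619, 619]
Key observation: This trace re-runs the system from the modified initial state.

Derivation:
t=0: [832, 960, 740, 540, 300]
t=1: [471, 453, 481, 491, 484]
t=2: [716, 715, 716, 716, 716]
t=3: [584, 584, 584, 584, 584]
t=4: [698, 698, 698, 698, 698]
t=5: [606, 606, 606, 606, 606]
t=6: [686, 686, 686, 686, 686]
t=7: [619, 619, 619, 619, 619]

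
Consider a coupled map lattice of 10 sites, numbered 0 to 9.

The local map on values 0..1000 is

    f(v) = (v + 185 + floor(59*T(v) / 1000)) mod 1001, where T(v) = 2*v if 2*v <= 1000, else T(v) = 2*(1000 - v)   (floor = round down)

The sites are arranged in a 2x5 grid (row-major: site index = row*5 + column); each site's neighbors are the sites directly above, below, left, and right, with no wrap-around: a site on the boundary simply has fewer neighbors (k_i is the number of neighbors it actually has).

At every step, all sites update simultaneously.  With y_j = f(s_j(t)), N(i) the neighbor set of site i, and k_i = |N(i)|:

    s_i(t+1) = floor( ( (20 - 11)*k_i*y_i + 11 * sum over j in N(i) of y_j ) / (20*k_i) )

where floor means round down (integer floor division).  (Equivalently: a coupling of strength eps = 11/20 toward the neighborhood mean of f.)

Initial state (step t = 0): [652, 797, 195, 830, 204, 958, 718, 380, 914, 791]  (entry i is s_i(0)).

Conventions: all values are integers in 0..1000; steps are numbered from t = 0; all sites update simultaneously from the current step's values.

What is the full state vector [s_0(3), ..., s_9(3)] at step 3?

Answer: [922, 889, 826, 801, 860, 959, 947, 894, 861, 899]

Derivation:
t=0: [652, 797, 195, 830, 204, 958, 718, 380, 914, 791]
t=1: [436, 408, 299, 184, 470, 564, 560, 539, 349, 593]
t=2: [698, 652, 565, 506, 653, 763, 765, 696, 624, 725]
t=3: [922, 889, 826, 801, 860, 959, 947, 894, 861, 899]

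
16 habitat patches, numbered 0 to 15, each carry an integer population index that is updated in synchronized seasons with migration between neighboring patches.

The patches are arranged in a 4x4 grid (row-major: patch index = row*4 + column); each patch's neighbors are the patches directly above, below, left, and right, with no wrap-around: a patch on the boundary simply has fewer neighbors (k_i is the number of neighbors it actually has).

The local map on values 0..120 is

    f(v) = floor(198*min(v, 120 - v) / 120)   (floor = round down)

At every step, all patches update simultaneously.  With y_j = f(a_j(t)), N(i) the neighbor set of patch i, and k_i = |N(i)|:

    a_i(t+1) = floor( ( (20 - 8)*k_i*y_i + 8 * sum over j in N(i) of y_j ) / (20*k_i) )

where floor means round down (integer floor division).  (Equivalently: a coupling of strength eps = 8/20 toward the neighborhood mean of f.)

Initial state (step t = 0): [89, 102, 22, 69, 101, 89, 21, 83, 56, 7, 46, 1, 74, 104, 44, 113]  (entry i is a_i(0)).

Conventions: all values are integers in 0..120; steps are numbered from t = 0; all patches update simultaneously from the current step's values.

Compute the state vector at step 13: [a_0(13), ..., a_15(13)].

Simulating step by step:
t=0: [89, 102, 22, 69, 101, 89, 21, 83, 56, 7, 46, 1, 74, 104, 44, 113]
t=1: [42, 35, 41, 69, 44, 41, 42, 52, 70, 31, 56, 20, 68, 36, 58, 21]
t=2: [67, 61, 68, 80, 72, 65, 72, 75, 76, 60, 80, 47, 79, 66, 81, 46]
t=3: [87, 93, 83, 71, 80, 89, 78, 74, 75, 91, 71, 74, 72, 84, 69, 73]
t=4: [54, 48, 62, 75, 63, 53, 68, 74, 70, 54, 75, 75, 74, 63, 79, 78]
t=5: [88, 83, 88, 78, 90, 86, 84, 76, 83, 87, 75, 73, 80, 87, 71, 69]
t=6: [53, 57, 56, 66, 51, 55, 60, 70, 59, 56, 71, 76, 62, 59, 76, 81]
t=7: [87, 92, 92, 88, 86, 90, 93, 83, 94, 91, 81, 73, 95, 92, 75, 67]
t=8: [52, 47, 46, 52, 52, 48, 48, 59, 44, 48, 62, 74, 42, 49, 70, 82]
t=9: [83, 78, 77, 85, 82, 79, 82, 90, 74, 80, 88, 78, 71, 78, 80, 68]
t=10: [62, 67, 67, 58, 64, 66, 61, 54, 72, 65, 57, 66, 76, 69, 67, 78]
t=11: [92, 88, 89, 92, 90, 90, 94, 90, 81, 88, 92, 87, 75, 83, 85, 76]
t=12: [47, 50, 49, 47, 50, 48, 44, 48, 61, 53, 48, 54, 69, 61, 58, 65]
t=13: [79, 80, 78, 78, 82, 79, 74, 79, 91, 87, 81, 86, 89, 93, 92, 90]

Answer: [79, 80, 78, 78, 82, 79, 74, 79, 91, 87, 81, 86, 89, 93, 92, 90]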